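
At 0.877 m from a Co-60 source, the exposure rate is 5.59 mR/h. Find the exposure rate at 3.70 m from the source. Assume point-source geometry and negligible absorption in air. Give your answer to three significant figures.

0.314 mR/h

Intensity scales as (d₁/d₂)², so the rate at 3.70 m is
(0.877/3.70)² = 0.05618, so 5.59 × 0.05618 = 0.3140 mR/h.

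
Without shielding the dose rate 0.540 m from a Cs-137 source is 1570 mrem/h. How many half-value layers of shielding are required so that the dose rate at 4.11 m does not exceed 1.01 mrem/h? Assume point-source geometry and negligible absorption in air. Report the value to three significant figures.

At 4.11 m, distance alone gives (0.540/4.11)² = 0.01726, so 1570 × 0.01726 = 27.10 mrem/h.
Further attenuation needed: 27.10/1.01 = 26.83.
n = log₂(26.83) = 4.746 half-value layers.

4.75 half-value layers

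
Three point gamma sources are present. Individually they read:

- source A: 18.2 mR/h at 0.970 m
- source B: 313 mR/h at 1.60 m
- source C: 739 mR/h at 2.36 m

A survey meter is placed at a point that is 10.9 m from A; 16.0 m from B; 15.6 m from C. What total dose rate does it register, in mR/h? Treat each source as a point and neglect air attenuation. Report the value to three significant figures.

20.2 mR/h

By superposition, sum each source's inverse-square contribution:
A: 18.2 × (0.970/10.9)² = 0.1441 mR/h
B: 313 × (1.60/16.0)² = 3.130 mR/h
C: 739 × (2.36/15.6)² = 16.91 mR/h
Total = 0.1441 + 3.130 + 16.91 = 20.18 mR/h.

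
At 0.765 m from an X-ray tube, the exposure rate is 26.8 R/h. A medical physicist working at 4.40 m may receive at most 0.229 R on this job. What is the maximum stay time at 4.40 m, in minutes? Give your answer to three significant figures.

17.0 min

Since intensity falls as 1/r², rate at 4.40 m:
26.8 × (0.765/4.40)² = 26.8 × 0.03023 = 0.8102 R/h.
Stay time = 0.229 R ÷ 0.8102 R/h = 0.2826 h = 16.96 min.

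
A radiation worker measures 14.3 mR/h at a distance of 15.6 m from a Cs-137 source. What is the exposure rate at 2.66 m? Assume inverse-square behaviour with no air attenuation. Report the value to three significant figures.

By the inverse-square law, the rate at 2.66 m is
14.3 × (15.6/2.66)² = 14.3 × 34.39 = 491.8 mR/h.

492 mR/h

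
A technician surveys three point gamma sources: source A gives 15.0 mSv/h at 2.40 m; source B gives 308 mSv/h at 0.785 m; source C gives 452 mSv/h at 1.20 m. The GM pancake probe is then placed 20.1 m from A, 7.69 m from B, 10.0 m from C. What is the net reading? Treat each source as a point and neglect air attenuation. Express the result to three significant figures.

Each source contributes Iᵢ·(dᵢ/rᵢ)²; contributions add.
A: 15.0 × (2.40/20.1)² = 0.2139 mSv/h
B: 308 × (0.785/7.69)² = 3.209 mSv/h
C: 452 × (1.20/10.0)² = 6.509 mSv/h
Total = 0.2139 + 3.209 + 6.509 = 9.932 mSv/h.

9.93 mSv/h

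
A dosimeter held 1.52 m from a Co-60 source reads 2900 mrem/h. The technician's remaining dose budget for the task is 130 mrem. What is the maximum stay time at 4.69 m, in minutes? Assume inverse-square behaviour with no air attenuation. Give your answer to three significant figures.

25.6 min

Applying the 1/r² law, rate at 4.69 m:
(1.52/4.69)² = 0.1050, so 2900 × 0.1050 = 304.5 mrem/h.
Stay time = 130 mrem ÷ 304.5 mrem/h = 0.4269 h = 25.61 min.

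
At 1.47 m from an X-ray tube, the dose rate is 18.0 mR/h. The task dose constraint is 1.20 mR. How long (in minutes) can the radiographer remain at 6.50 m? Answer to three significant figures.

78.2 min

Using I₁d₁² = I₂d₂², rate at 6.50 m:
18.0 × (1.47/6.50)² = 18.0 × 0.05115 = 0.9207 mR/h.
Stay time = 1.20 mR ÷ 0.9207 mR/h = 1.303 h = 78.18 min.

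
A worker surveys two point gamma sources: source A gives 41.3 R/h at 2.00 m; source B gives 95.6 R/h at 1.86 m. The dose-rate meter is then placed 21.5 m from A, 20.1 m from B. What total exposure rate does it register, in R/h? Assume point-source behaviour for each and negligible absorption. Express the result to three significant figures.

Each source contributes Iᵢ·(dᵢ/rᵢ)²; contributions add.
A: 41.3 × (2.00/21.5)² = 0.3574 R/h
B: 95.6 × (1.86/20.1)² = 0.8186 R/h
Total = 0.3574 + 0.8186 = 1.176 R/h.

1.18 R/h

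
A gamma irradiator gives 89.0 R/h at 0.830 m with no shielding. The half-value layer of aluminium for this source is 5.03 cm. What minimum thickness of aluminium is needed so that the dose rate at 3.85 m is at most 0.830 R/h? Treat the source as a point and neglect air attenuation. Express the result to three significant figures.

At 3.85 m, distance alone gives 89.0 × (0.830/3.85)² = 89.0 × 0.04648 = 4.137 R/h.
Further attenuation needed: 4.137/0.830 = 4.984.
n = log₂(4.984) = 2.317 half-value layers.
Thickness = 2.317 × 5.03 cm = 11.65 cm.

11.7 cm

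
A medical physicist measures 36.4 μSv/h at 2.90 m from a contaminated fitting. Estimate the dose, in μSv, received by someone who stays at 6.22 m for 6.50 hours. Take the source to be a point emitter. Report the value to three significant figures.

By the inverse-square law, rate at 6.22 m:
(2.90/6.22)² = 0.2174, so 36.4 × 0.2174 = 7.913 μSv/h.
Dose = rate × time = 7.913 μSv/h × 6.500 h = 51.43 μSv.

51.4 μSv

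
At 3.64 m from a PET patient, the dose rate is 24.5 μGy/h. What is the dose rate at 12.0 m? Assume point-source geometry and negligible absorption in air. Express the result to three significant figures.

2.25 μGy/h

Intensity scales as (d₁/d₂)², so the rate at 12.0 m is
24.5 × (3.64/12.0)² = 24.5 × 0.09201 = 2.254 μGy/h.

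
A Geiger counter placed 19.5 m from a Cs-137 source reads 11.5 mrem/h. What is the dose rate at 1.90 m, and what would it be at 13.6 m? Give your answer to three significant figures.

Using I₁d₁² = I₂d₂²,
At 1.90 m: (19.5/1.90)² = 105.3, so 11.5 × 105.3 = 1211 mrem/h
At 13.6 m: (1.90/13.6)² = 0.01952, so 1211 × 0.01952 = 23.64 mrem/h.

1210 mrem/h; 23.6 mrem/h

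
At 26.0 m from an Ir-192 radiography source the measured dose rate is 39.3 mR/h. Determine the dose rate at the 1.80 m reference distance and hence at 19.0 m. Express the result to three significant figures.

Since intensity falls as 1/r²,
At 1.80 m: 39.3 × (26.0/1.80)² = 39.3 × 208.6 = 8198 mR/h
At 19.0 m: (1.80/19.0)² = 0.008975, so 8198 × 0.008975 = 73.58 mR/h.

8200 mR/h; 73.6 mR/h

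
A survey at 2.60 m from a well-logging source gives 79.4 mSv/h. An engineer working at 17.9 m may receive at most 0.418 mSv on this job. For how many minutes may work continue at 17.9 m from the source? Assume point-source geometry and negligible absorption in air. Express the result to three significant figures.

Intensity scales as (d₁/d₂)², so rate at 17.9 m:
79.4 × (2.60/17.9)² = 79.4 × 0.02110 = 1.675 mSv/h.
Stay time = 0.418 mSv ÷ 1.675 mSv/h = 0.2496 h = 14.98 min.

15.0 min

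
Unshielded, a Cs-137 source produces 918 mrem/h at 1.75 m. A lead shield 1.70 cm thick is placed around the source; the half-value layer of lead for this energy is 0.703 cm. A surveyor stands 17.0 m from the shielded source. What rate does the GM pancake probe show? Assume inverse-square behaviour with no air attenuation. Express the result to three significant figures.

1.82 mrem/h

Distance alone: (1.75/17.0)² = 0.01060, so 918 × 0.01060 = 9.731 mrem/h.
Shield: 1.70/0.703 = 2.418 half-value layers → attenuation 2^(−2.418) = 0.1871.
Combined: 9.731 × 0.1871 = 1.821 mrem/h.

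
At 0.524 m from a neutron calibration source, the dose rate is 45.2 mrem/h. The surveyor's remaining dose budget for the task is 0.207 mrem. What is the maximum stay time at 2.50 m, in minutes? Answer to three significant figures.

Intensity scales as (d₁/d₂)², so rate at 2.50 m:
(0.524/2.50)² = 0.04393, so 45.2 × 0.04393 = 1.986 mrem/h.
Stay time = 0.207 mrem ÷ 1.986 mrem/h = 0.1042 h = 6.252 min.

6.25 min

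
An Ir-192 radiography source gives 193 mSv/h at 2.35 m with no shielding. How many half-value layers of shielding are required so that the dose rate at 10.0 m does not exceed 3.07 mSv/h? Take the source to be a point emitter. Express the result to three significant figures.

At 10.0 m, distance alone gives 193 × (2.35/10.0)² = 193 × 0.05523 = 10.66 mSv/h.
Further attenuation needed: 10.66/3.07 = 3.472.
n = log₂(3.472) = 1.796 half-value layers.

1.80 half-value layers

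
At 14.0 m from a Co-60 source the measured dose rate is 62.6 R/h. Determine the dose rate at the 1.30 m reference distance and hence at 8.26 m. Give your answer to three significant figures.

Since intensity falls as 1/r²,
At 1.30 m: 62.6 × (14.0/1.30)² = 62.6 × 116.0 = 7262 R/h
At 8.26 m: 7262 × (1.30/8.26)² = 7262 × 0.02477 = 179.9 R/h.

7260 R/h; 180 R/h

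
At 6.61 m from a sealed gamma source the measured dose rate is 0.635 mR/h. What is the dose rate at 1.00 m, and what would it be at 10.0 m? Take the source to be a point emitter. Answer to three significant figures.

27.7 mR/h; 0.277 mR/h

Since intensity falls as 1/r²,
At 1.00 m: 0.635 × (6.61/1.00)² = 0.635 × 43.69 = 27.74 mR/h
At 10.0 m: 27.74 × (1.00/10.0)² = 27.74 × 0.01000 = 0.2774 mR/h.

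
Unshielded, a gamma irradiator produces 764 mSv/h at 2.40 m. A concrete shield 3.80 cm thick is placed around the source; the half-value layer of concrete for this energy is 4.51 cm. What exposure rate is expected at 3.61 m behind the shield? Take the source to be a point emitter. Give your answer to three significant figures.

Distance alone: (2.40/3.61)² = 0.4420, so 764 × 0.4420 = 337.7 mSv/h.
Shield: 3.80/4.51 = 0.8426 half-value layers → attenuation 2^(−0.8426) = 0.5576.
Combined: 337.7 × 0.5576 = 188.3 mSv/h.

188 mSv/h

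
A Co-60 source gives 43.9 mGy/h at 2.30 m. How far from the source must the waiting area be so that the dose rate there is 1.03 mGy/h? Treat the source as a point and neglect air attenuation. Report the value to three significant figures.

Applying the 1/r² law, d₂ = d₁·√(I₁/I₂).
I₁/I₂ = 43.9/1.03 = 42.62, so d₂ = 2.30 × √42.62 = 15.02 m.

15.0 m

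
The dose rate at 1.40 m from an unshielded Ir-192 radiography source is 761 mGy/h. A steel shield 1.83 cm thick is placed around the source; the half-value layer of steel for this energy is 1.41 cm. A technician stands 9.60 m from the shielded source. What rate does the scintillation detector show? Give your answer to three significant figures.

6.58 mGy/h

Distance alone: 761 × (1.40/9.60)² = 761 × 0.02127 = 16.19 mGy/h.
Shield: 1.83/1.41 = 1.298 half-value layers → attenuation 2^(−1.298) = 0.4067.
Combined: 16.19 × 0.4067 = 6.584 mGy/h.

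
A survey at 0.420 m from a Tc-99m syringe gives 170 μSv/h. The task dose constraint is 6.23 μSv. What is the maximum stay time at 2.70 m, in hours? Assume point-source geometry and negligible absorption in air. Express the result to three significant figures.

By the inverse-square law, rate at 2.70 m:
(0.420/2.70)² = 0.02420, so 170 × 0.02420 = 4.114 μSv/h.
Stay time = 6.23 μSv ÷ 4.114 μSv/h = 1.514 h.

1.51 h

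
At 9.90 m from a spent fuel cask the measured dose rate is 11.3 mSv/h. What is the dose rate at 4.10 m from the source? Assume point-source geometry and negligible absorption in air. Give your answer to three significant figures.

65.9 mSv/h

Since intensity falls as 1/r², scaling from 9.90 m to 4.10 m:
(9.90/4.10)² = 5.830, so 11.3 × 5.830 = 65.88 mSv/h.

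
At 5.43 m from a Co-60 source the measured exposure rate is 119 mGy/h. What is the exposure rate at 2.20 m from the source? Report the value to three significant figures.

725 mGy/h

Using I₁d₁² = I₂d₂², scaling from 5.43 m to 2.20 m:
(5.43/2.20)² = 6.092, so 119 × 6.092 = 724.9 mGy/h.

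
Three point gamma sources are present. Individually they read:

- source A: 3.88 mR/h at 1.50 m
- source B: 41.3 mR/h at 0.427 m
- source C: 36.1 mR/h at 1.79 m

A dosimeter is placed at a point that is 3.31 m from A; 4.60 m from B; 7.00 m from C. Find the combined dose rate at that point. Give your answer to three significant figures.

3.51 mR/h

By superposition, sum each source's inverse-square contribution:
A: 3.88 × (1.50/3.31)² = 0.7968 mR/h
B: 41.3 × (0.427/4.60)² = 0.3559 mR/h
C: 36.1 × (1.79/7.00)² = 2.361 mR/h
Total = 0.7968 + 0.3559 + 2.361 = 3.514 mR/h.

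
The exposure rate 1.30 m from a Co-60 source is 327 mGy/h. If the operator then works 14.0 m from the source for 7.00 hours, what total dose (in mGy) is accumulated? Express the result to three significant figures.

Using I₁d₁² = I₂d₂², rate at 14.0 m:
327 × (1.30/14.0)² = 327 × 0.008622 = 2.819 mGy/h.
Dose = rate × time = 2.819 mGy/h × 7.000 h = 19.73 mGy.

19.7 mGy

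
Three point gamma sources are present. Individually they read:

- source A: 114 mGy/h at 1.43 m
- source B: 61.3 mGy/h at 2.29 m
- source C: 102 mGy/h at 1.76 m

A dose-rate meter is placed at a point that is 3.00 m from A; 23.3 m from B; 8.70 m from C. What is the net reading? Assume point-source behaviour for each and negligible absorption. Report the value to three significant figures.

30.7 mGy/h

By superposition, sum each source's inverse-square contribution:
A: 114 × (1.43/3.00)² = 25.90 mGy/h
B: 61.3 × (2.29/23.3)² = 0.5921 mGy/h
C: 102 × (1.76/8.70)² = 4.174 mGy/h
Total = 25.90 + 0.5921 + 4.174 = 30.67 mGy/h.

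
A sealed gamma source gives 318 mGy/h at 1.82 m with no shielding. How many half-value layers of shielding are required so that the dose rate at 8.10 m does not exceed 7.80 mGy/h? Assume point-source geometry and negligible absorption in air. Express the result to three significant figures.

1.04 half-value layers

At 8.10 m, distance alone gives 318 × (1.82/8.10)² = 318 × 0.05049 = 16.06 mGy/h.
Further attenuation needed: 16.06/7.80 = 2.059.
n = log₂(2.059) = 1.042 half-value layers.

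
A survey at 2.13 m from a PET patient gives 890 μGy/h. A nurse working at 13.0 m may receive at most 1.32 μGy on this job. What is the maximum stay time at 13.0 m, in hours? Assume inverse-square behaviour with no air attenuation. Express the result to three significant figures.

0.0552 h

Using I₁d₁² = I₂d₂², rate at 13.0 m:
890 × (2.13/13.0)² = 890 × 0.02685 = 23.90 μGy/h.
Stay time = 1.32 μGy ÷ 23.90 μGy/h = 0.05523 h.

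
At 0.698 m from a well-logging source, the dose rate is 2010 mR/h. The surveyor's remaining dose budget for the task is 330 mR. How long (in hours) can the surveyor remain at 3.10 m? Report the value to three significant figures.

3.24 h

Applying the 1/r² law, rate at 3.10 m:
2010 × (0.698/3.10)² = 2010 × 0.05070 = 101.9 mR/h.
Stay time = 330 mR ÷ 101.9 mR/h = 3.238 h.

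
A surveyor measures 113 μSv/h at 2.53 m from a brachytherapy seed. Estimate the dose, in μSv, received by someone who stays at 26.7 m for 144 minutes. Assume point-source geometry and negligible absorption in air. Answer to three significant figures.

2.44 μSv

Using I₁d₁² = I₂d₂², rate at 26.7 m:
113 × (2.53/26.7)² = 113 × 0.008979 = 1.015 μSv/h.
Dose = rate × time = 1.015 μSv/h × 2.400 h = 2.436 μSv.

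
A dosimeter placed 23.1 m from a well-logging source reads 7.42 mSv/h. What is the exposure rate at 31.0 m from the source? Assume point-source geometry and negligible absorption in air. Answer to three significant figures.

By the inverse-square law, scaling from 23.1 m to 31.0 m:
7.42 × (23.1/31.0)² = 7.42 × 0.5553 = 4.120 mSv/h.

4.12 mSv/h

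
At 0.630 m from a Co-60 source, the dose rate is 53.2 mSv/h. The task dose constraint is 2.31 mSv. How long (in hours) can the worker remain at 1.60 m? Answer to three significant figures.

By the inverse-square law, rate at 1.60 m:
(0.630/1.60)² = 0.1550, so 53.2 × 0.1550 = 8.246 mSv/h.
Stay time = 2.31 mSv ÷ 8.246 mSv/h = 0.2801 h.

0.280 h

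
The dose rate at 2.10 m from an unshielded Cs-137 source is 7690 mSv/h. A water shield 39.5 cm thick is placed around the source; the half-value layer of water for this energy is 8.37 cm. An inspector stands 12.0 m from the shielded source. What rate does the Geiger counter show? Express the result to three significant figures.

Distance alone: 7690 × (2.10/12.0)² = 7690 × 0.03063 = 235.5 mSv/h.
Shield: 39.5/8.37 = 4.719 half-value layers → attenuation 2^(−4.719) = 0.03797.
Combined: 235.5 × 0.03797 = 8.942 mSv/h.

8.94 mSv/h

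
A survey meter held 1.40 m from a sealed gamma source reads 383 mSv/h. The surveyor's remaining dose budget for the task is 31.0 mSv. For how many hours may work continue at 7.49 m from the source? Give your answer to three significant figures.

2.32 h

Intensity scales as (d₁/d₂)², so rate at 7.49 m:
(1.40/7.49)² = 0.03494, so 383 × 0.03494 = 13.38 mSv/h.
Stay time = 31.0 mSv ÷ 13.38 mSv/h = 2.317 h.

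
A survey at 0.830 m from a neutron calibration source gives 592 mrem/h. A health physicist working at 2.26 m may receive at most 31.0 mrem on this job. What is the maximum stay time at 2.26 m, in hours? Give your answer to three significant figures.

Applying the 1/r² law, rate at 2.26 m:
(0.830/2.26)² = 0.1349, so 592 × 0.1349 = 79.86 mrem/h.
Stay time = 31.0 mrem ÷ 79.86 mrem/h = 0.3882 h.

0.388 h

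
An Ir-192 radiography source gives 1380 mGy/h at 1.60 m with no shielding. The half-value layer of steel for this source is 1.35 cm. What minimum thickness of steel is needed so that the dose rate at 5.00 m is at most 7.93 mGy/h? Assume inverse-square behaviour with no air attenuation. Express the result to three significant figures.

At 5.00 m, distance alone gives 1380 × (1.60/5.00)² = 1380 × 0.1024 = 141.3 mGy/h.
Further attenuation needed: 141.3/7.93 = 17.82.
n = log₂(17.82) = 4.155 half-value layers.
Thickness = 4.155 × 1.35 cm = 5.609 cm.

5.61 cm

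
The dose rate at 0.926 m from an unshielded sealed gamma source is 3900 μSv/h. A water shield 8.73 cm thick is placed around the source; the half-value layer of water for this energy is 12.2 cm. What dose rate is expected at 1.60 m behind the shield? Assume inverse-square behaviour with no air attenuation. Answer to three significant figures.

795 μSv/h

Distance alone: 3900 × (0.926/1.60)² = 3900 × 0.3350 = 1306 μSv/h.
Shield: 8.73/12.2 = 0.7156 half-value layers → attenuation 2^(−0.7156) = 0.6090.
Combined: 1306 × 0.6090 = 795.4 μSv/h.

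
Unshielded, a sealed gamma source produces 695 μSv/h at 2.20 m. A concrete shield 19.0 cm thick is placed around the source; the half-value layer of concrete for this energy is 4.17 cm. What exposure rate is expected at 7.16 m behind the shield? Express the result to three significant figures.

Distance alone: (2.20/7.16)² = 0.09441, so 695 × 0.09441 = 65.61 μSv/h.
Shield: 19.0/4.17 = 4.556 half-value layers → attenuation 2^(−4.556) = 0.04251.
Combined: 65.61 × 0.04251 = 2.789 μSv/h.

2.79 μSv/h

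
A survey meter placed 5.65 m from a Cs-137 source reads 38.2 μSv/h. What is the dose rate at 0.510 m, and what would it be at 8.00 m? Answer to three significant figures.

Intensity scales as (d₁/d₂)², so
At 0.510 m: 38.2 × (5.65/0.510)² = 38.2 × 122.7 = 4687 μSv/h
At 8.00 m: 4687 × (0.510/8.00)² = 4687 × 0.004064 = 19.05 μSv/h.

4690 μSv/h; 19.1 μSv/h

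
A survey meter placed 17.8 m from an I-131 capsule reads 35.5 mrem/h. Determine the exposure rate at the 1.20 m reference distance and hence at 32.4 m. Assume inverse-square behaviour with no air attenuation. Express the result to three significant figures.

7810 mrem/h; 10.7 mrem/h

Intensity scales as (d₁/d₂)², so
At 1.20 m: 35.5 × (17.8/1.20)² = 35.5 × 220.0 = 7810 mrem/h
At 32.4 m: 7810 × (1.20/32.4)² = 7810 × 0.001372 = 10.72 mrem/h.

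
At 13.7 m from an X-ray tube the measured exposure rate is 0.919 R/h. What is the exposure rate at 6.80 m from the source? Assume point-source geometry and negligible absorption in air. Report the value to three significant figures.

By the inverse-square law, scaling from 13.7 m to 6.80 m:
0.919 × (13.7/6.80)² = 0.919 × 4.059 = 3.730 R/h.

3.73 R/h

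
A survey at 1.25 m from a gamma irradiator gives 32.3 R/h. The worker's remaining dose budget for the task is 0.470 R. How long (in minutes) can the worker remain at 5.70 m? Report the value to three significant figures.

18.2 min

Intensity scales as (d₁/d₂)², so rate at 5.70 m:
(1.25/5.70)² = 0.04809, so 32.3 × 0.04809 = 1.553 R/h.
Stay time = 0.470 R ÷ 1.553 R/h = 0.3026 h = 18.16 min.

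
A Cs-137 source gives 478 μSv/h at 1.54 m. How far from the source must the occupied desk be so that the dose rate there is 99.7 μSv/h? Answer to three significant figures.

3.37 m

Applying the 1/r² law, d₂ = d₁·√(I₁/I₂).
I₁/I₂ = 478/99.7 = 4.794, so d₂ = 1.54 × √4.794 = 3.372 m.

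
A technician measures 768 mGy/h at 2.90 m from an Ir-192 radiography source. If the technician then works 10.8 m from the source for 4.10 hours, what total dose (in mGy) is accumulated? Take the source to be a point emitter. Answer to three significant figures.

Since intensity falls as 1/r², rate at 10.8 m:
(2.90/10.8)² = 0.07210, so 768 × 0.07210 = 55.37 mGy/h.
Dose = rate × time = 55.37 mGy/h × 4.100 h = 227.0 mGy.

227 mGy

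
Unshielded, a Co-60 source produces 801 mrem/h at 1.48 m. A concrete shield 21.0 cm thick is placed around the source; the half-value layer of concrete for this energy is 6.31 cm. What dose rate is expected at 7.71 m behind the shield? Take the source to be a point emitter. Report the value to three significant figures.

Distance alone: (1.48/7.71)² = 0.03685, so 801 × 0.03685 = 29.52 mrem/h.
Shield: 21.0/6.31 = 3.328 half-value layers → attenuation 2^(−3.328) = 0.09958.
Combined: 29.52 × 0.09958 = 2.940 mrem/h.

2.94 mrem/h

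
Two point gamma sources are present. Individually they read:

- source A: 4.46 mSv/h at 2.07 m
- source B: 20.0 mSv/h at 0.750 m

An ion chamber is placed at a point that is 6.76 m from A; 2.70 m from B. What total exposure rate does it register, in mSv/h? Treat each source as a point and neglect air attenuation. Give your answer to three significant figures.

1.96 mSv/h

By superposition, sum each source's inverse-square contribution:
A: 4.46 × (2.07/6.76)² = 0.4182 mSv/h
B: 20.0 × (0.750/2.70)² = 1.543 mSv/h
Total = 0.4182 + 1.543 = 1.961 mSv/h.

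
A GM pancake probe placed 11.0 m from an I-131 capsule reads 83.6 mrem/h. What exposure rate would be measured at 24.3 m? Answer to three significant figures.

17.1 mrem/h

Since intensity falls as 1/r², scaling from 11.0 m to 24.3 m:
83.6 × (11.0/24.3)² = 83.6 × 0.2049 = 17.13 mrem/h.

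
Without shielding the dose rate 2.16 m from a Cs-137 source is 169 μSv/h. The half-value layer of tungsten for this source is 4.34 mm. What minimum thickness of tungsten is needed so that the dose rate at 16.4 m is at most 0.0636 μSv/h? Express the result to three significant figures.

24.0 mm

At 16.4 m, distance alone gives (2.16/16.4)² = 0.01735, so 169 × 0.01735 = 2.932 μSv/h.
Further attenuation needed: 2.932/0.0636 = 46.10.
n = log₂(46.10) = 5.527 half-value layers.
Thickness = 5.527 × 4.34 mm = 23.99 mm.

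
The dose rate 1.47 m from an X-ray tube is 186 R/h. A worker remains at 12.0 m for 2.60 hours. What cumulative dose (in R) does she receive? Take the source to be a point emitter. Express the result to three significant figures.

7.26 R

Intensity scales as (d₁/d₂)², so rate at 12.0 m:
186 × (1.47/12.0)² = 186 × 0.01501 = 2.792 R/h.
Dose = rate × time = 2.792 R/h × 2.600 h = 7.259 R.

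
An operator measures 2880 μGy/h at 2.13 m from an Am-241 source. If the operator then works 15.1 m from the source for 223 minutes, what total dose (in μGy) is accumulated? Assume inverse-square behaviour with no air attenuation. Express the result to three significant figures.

Since intensity falls as 1/r², rate at 15.1 m:
(2.13/15.1)² = 0.01990, so 2880 × 0.01990 = 57.31 μGy/h.
Dose = rate × time = 57.31 μGy/h × 3.717 h = 213.0 μGy.

213 μGy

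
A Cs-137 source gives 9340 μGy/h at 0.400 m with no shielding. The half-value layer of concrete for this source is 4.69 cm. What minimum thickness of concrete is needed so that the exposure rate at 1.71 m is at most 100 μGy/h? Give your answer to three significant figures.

11.0 cm

At 1.71 m, distance alone gives 9340 × (0.400/1.71)² = 9340 × 0.05472 = 511.1 μGy/h.
Further attenuation needed: 511.1/100 = 5.111.
n = log₂(5.111) = 2.354 half-value layers.
Thickness = 2.354 × 4.69 cm = 11.04 cm.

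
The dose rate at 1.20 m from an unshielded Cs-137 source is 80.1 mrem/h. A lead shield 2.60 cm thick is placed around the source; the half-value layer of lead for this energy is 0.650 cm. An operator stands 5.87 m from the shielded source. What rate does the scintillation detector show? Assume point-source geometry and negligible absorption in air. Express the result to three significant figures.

Distance alone: 80.1 × (1.20/5.87)² = 80.1 × 0.04179 = 3.347 mrem/h.
Shield: 2.60/0.650 = 4.000 half-value layers → attenuation 2^(−4.000) = 0.06250.
Combined: 3.347 × 0.06250 = 0.2092 mrem/h.

0.209 mrem/h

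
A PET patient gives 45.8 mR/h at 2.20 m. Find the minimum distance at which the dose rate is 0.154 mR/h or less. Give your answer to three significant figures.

37.9 m

Since intensity falls as 1/r², d₂ = d₁·√(I₁/I₂).
I₁/I₂ = 45.8/0.154 = 297.4, so d₂ = 2.20 × √297.4 = 37.94 m.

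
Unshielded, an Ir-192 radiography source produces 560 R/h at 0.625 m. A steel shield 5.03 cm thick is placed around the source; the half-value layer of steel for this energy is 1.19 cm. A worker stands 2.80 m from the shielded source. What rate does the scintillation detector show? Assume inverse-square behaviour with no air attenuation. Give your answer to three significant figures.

Distance alone: (0.625/2.80)² = 0.04982, so 560 × 0.04982 = 27.90 R/h.
Shield: 5.03/1.19 = 4.227 half-value layers → attenuation 2^(−4.227) = 0.05340.
Combined: 27.90 × 0.05340 = 1.490 R/h.

1.49 R/h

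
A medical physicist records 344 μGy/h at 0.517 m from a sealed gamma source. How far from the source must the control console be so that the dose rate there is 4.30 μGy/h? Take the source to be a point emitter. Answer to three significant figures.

4.62 m

Applying the 1/r² law, d₂ = d₁·√(I₁/I₂).
I₁/I₂ = 344/4.30 = 80.00, so d₂ = 0.517 × √80.00 = 4.624 m.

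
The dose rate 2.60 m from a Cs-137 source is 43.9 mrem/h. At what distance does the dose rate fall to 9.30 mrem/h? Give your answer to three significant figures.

Intensity scales as (d₁/d₂)², so d₂ = d₁·√(I₁/I₂).
I₁/I₂ = 43.9/9.30 = 4.720, so d₂ = 2.60 × √4.720 = 5.649 m.

5.65 m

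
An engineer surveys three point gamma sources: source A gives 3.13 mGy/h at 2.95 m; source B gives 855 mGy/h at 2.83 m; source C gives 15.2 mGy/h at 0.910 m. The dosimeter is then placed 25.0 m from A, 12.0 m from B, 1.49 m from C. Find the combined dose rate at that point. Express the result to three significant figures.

53.3 mGy/h

By superposition, sum each source's inverse-square contribution:
A: 3.13 × (2.95/25.0)² = 0.04358 mGy/h
B: 855 × (2.83/12.0)² = 47.55 mGy/h
C: 15.2 × (0.910/1.49)² = 5.670 mGy/h
Total = 0.04358 + 47.55 + 5.670 = 53.26 mGy/h.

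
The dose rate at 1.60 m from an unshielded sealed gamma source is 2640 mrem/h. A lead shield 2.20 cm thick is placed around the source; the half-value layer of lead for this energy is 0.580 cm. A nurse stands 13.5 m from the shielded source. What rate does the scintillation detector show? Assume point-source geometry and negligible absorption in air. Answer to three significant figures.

Distance alone: (1.60/13.5)² = 0.01405, so 2640 × 0.01405 = 37.09 mrem/h.
Shield: 2.20/0.580 = 3.793 half-value layers → attenuation 2^(−3.793) = 0.07214.
Combined: 37.09 × 0.07214 = 2.676 mrem/h.

2.68 mrem/h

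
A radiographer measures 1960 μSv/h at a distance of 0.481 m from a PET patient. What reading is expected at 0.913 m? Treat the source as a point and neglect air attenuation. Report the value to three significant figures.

544 μSv/h

Applying the 1/r² law, the rate at 0.913 m is
(0.481/0.913)² = 0.2776, so 1960 × 0.2776 = 544.1 μSv/h.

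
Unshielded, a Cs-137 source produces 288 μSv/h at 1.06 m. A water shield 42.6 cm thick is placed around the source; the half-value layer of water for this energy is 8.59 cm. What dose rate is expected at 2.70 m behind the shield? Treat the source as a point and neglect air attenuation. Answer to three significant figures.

Distance alone: (1.06/2.70)² = 0.1541, so 288 × 0.1541 = 44.38 μSv/h.
Shield: 42.6/8.59 = 4.959 half-value layers → attenuation 2^(−4.959) = 0.03215.
Combined: 44.38 × 0.03215 = 1.427 μSv/h.

1.43 μSv/h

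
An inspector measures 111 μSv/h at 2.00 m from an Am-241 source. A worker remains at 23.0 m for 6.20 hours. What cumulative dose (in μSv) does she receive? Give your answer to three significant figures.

5.20 μSv

Applying the 1/r² law, rate at 23.0 m:
(2.00/23.0)² = 0.007561, so 111 × 0.007561 = 0.8393 μSv/h.
Dose = rate × time = 0.8393 μSv/h × 6.200 h = 5.204 μSv.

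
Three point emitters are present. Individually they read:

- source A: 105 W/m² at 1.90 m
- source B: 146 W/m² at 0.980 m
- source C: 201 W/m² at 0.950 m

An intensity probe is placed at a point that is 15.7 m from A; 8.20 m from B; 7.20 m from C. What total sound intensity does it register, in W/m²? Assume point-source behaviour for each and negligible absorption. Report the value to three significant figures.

By superposition, sum each source's inverse-square contribution:
A: 105 × (1.90/15.7)² = 1.538 W/m²
B: 146 × (0.980/8.20)² = 2.085 W/m²
C: 201 × (0.950/7.20)² = 3.499 W/m²
Total = 1.538 + 2.085 + 3.499 = 7.122 W/m².

7.12 W/m²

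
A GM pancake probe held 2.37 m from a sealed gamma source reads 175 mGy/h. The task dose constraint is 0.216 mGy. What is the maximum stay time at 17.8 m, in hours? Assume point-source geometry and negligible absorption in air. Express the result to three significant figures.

0.0696 h

Intensity scales as (d₁/d₂)², so rate at 17.8 m:
175 × (2.37/17.8)² = 175 × 0.01773 = 3.103 mGy/h.
Stay time = 0.216 mGy ÷ 3.103 mGy/h = 0.06961 h.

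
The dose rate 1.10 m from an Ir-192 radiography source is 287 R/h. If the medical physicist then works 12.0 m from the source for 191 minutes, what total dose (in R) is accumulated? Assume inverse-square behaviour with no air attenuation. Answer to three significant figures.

7.68 R

Intensity scales as (d₁/d₂)², so rate at 12.0 m:
(1.10/12.0)² = 0.008403, so 287 × 0.008403 = 2.412 R/h.
Dose = rate × time = 2.412 R/h × 3.183 h = 7.677 R.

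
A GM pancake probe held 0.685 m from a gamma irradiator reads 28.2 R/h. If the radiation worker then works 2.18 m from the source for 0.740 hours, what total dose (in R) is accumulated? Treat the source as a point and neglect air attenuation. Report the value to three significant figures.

2.06 R

Using I₁d₁² = I₂d₂², rate at 2.18 m:
(0.685/2.18)² = 0.09873, so 28.2 × 0.09873 = 2.784 R/h.
Dose = rate × time = 2.784 R/h × 0.7400 h = 2.060 R.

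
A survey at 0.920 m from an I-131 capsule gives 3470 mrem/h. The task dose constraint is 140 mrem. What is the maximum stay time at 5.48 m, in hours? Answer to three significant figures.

1.43 h

Intensity scales as (d₁/d₂)², so rate at 5.48 m:
(0.920/5.48)² = 0.02818, so 3470 × 0.02818 = 97.78 mrem/h.
Stay time = 140 mrem ÷ 97.78 mrem/h = 1.432 h.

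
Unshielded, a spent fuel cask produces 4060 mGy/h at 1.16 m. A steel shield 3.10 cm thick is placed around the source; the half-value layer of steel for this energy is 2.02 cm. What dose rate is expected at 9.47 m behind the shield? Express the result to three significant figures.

Distance alone: (1.16/9.47)² = 0.01500, so 4060 × 0.01500 = 60.90 mGy/h.
Shield: 3.10/2.02 = 1.535 half-value layers → attenuation 2^(−1.535) = 0.3451.
Combined: 60.90 × 0.3451 = 21.02 mGy/h.

21.0 mGy/h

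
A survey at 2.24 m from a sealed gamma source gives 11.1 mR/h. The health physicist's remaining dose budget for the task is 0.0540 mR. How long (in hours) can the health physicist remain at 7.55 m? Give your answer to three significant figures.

0.0553 h

By the inverse-square law, rate at 7.55 m:
11.1 × (2.24/7.55)² = 11.1 × 0.08802 = 0.9770 mR/h.
Stay time = 0.0540 mR ÷ 0.9770 mR/h = 0.05527 h.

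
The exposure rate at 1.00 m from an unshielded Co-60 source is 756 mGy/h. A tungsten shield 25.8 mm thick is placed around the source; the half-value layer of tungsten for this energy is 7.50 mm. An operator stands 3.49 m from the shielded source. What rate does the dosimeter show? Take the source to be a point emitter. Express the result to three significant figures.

Distance alone: 756 × (1.00/3.49)² = 756 × 0.08210 = 62.07 mGy/h.
Shield: 25.8/7.50 = 3.440 half-value layers → attenuation 2^(−3.440) = 0.09214.
Combined: 62.07 × 0.09214 = 5.719 mGy/h.

5.72 mGy/h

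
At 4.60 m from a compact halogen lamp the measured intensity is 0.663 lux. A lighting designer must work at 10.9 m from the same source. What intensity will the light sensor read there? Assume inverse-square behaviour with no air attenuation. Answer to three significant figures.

0.118 lux

By the inverse-square law, scaling from 4.60 m to 10.9 m:
0.663 × (4.60/10.9)² = 0.663 × 0.1781 = 0.1181 lux.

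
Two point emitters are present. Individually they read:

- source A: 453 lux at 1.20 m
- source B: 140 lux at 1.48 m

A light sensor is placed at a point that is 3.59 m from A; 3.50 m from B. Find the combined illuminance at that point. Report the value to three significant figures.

75.6 lux

By superposition, sum each source's inverse-square contribution:
A: 453 × (1.20/3.59)² = 50.61 lux
B: 140 × (1.48/3.50)² = 25.03 lux
Total = 50.61 + 25.03 = 75.64 lux.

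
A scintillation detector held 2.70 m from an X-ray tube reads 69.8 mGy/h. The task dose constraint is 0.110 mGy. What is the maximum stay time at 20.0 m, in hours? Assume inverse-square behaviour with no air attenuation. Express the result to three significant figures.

Since intensity falls as 1/r², rate at 20.0 m:
69.8 × (2.70/20.0)² = 69.8 × 0.01823 = 1.272 mGy/h.
Stay time = 0.110 mGy ÷ 1.272 mGy/h = 0.08648 h.

0.0865 h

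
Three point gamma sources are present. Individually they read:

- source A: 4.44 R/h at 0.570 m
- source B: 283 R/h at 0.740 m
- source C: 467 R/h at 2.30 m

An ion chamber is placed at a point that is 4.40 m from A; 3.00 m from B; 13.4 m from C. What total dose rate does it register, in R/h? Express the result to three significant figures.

31.1 R/h

By superposition, sum each source's inverse-square contribution:
A: 4.44 × (0.570/4.40)² = 0.07451 R/h
B: 283 × (0.740/3.00)² = 17.22 R/h
C: 467 × (2.30/13.4)² = 13.76 R/h
Total = 0.07451 + 17.22 + 13.76 = 31.05 R/h.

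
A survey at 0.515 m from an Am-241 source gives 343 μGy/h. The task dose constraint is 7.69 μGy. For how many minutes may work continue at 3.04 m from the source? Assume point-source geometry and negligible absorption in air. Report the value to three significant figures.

46.9 min

Intensity scales as (d₁/d₂)², so rate at 3.04 m:
343 × (0.515/3.04)² = 343 × 0.02870 = 9.844 μGy/h.
Stay time = 7.69 μGy ÷ 9.844 μGy/h = 0.7812 h = 46.87 min.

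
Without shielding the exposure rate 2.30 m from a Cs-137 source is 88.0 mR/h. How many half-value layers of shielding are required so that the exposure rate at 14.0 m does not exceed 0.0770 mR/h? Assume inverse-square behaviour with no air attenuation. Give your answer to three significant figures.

At 14.0 m, distance alone gives (2.30/14.0)² = 0.02699, so 88.0 × 0.02699 = 2.375 mR/h.
Further attenuation needed: 2.375/0.0770 = 30.84.
n = log₂(30.84) = 4.947 half-value layers.

4.95 half-value layers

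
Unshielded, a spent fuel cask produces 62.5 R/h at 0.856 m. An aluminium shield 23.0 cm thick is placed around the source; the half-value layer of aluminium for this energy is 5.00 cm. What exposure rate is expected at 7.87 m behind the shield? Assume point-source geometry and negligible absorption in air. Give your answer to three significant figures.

Distance alone: 62.5 × (0.856/7.87)² = 62.5 × 0.01183 = 0.7394 R/h.
Shield: 23.0/5.00 = 4.600 half-value layers → attenuation 2^(−4.600) = 0.04123.
Combined: 0.7394 × 0.04123 = 0.03049 R/h.

0.0305 R/h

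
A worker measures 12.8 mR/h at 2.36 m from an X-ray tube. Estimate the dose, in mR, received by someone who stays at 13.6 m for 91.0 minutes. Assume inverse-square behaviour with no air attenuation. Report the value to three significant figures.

Since intensity falls as 1/r², rate at 13.6 m:
(2.36/13.6)² = 0.03011, so 12.8 × 0.03011 = 0.3854 mR/h.
Dose = rate × time = 0.3854 mR/h × 1.517 h = 0.5847 mR.

0.585 mR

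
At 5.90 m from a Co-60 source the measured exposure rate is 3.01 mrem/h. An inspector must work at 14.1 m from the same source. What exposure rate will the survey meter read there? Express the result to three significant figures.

By the inverse-square law, scaling from 5.90 m to 14.1 m:
3.01 × (5.90/14.1)² = 3.01 × 0.1751 = 0.5271 mrem/h.

0.527 mrem/h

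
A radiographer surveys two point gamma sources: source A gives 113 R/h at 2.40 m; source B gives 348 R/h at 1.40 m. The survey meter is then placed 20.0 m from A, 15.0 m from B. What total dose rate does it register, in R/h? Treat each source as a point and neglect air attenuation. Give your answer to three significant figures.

4.66 R/h

Each source contributes Iᵢ·(dᵢ/rᵢ)²; contributions add.
A: 113 × (2.40/20.0)² = 1.627 R/h
B: 348 × (1.40/15.0)² = 3.031 R/h
Total = 1.627 + 3.031 = 4.658 R/h.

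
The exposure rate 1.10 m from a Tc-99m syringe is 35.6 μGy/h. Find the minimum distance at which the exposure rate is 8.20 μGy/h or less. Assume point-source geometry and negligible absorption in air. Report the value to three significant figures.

Since intensity falls as 1/r², d₂ = d₁·√(I₁/I₂).
I₁/I₂ = 35.6/8.20 = 4.341, so d₂ = 1.10 × √4.341 = 2.292 m.

2.29 m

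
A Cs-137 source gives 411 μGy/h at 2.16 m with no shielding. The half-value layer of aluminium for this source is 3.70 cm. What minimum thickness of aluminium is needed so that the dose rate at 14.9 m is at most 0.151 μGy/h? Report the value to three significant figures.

21.6 cm

At 14.9 m, distance alone gives (2.16/14.9)² = 0.02102, so 411 × 0.02102 = 8.639 μGy/h.
Further attenuation needed: 8.639/0.151 = 57.21.
n = log₂(57.21) = 5.838 half-value layers.
Thickness = 5.838 × 3.70 cm = 21.60 cm.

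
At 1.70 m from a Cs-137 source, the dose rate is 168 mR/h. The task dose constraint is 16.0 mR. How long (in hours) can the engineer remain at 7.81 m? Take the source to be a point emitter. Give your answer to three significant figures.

Applying the 1/r² law, rate at 7.81 m:
(1.70/7.81)² = 0.04738, so 168 × 0.04738 = 7.960 mR/h.
Stay time = 16.0 mR ÷ 7.960 mR/h = 2.010 h.

2.01 h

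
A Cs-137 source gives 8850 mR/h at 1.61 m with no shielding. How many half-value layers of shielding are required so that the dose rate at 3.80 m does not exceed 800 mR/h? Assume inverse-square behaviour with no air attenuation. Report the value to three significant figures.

0.990 half-value layers

At 3.80 m, distance alone gives (1.61/3.80)² = 0.1795, so 8850 × 0.1795 = 1589 mR/h.
Further attenuation needed: 1589/800 = 1.986.
n = log₂(1.986) = 0.9899 half-value layers.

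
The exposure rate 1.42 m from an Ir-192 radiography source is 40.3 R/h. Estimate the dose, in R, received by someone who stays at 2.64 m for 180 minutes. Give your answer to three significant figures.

35.0 R

Intensity scales as (d₁/d₂)², so rate at 2.64 m:
40.3 × (1.42/2.64)² = 40.3 × 0.2893 = 11.66 R/h.
Dose = rate × time = 11.66 R/h × 3.000 h = 34.98 R.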